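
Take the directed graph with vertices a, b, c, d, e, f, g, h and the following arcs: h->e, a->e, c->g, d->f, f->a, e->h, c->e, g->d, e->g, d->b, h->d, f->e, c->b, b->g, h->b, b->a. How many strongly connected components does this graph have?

2

{a, b, d, e, f, g, h} are all mutually reachable — one SCC of size 7.
{c} is an SCC by itself.
That gives 2 strongly connected components.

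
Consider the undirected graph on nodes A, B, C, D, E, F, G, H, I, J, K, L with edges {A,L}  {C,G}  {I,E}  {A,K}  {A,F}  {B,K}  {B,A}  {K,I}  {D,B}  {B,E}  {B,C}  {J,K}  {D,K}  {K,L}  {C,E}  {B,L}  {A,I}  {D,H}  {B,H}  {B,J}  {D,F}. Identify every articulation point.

C

Removing C increases the component count from 1 to 2, so C is a cut vertex.
By contrast removing H leaves 1 component; it is not a cut vertex. No other vertex is a cut vertex either.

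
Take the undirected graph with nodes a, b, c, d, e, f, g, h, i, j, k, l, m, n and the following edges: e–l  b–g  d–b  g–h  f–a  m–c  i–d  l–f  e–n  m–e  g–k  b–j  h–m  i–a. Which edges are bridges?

The edges on the cycle i-d-b-g-h-m-e-l-f-a-i are not bridges since each lies on that cycle.
But removing n–e disconnects n from e; removing k–g disconnects k from g; removing c–m disconnects c from m; removing b–j disconnects b from j — these are bridges.

b-j, c-m, e-n, g-k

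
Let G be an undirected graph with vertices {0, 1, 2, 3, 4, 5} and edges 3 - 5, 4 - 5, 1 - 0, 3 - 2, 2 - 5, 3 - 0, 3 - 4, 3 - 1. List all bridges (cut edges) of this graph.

none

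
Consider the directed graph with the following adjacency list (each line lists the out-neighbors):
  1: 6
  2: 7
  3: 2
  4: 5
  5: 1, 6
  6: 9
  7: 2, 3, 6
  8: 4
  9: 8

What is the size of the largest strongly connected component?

6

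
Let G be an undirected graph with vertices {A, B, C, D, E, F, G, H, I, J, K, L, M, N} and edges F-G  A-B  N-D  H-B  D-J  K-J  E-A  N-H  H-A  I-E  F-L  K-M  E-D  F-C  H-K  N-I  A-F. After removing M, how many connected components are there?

1

With M gone, the remaining components are: {A, B, C, D, E, F, G, H, I, J, K, L, N}.
That is 1 component.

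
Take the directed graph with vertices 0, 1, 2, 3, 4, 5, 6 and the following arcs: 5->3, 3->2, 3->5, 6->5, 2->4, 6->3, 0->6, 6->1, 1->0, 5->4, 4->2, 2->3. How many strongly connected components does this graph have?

2

{2, 3, 4, 5} are all mutually reachable — one SCC of size 4.
{0, 1, 6} are all mutually reachable — one SCC of size 3.
That gives 2 strongly connected components.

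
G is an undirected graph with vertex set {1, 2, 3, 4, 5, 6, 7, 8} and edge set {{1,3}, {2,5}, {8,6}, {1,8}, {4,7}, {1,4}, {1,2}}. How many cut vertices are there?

4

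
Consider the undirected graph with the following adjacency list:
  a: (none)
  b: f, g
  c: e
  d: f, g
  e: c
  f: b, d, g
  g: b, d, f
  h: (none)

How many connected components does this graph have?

h is isolated — a component by itself.
a is isolated — a component by itself.
Starting from c we can reach c, e. That is one component of size 2.
Starting from b we can reach b, d, f, g. That is one component of size 4.
Total: 4 components.

4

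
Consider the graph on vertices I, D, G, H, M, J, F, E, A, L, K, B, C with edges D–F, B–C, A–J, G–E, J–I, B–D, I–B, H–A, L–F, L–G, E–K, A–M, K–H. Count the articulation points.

2

Removing A increases the component count from 1 to 2, so A is a cut vertex.
Removing B increases the component count from 1 to 2, so B is a cut vertex.
By contrast removing J leaves 1 component; it is not a cut vertex. No other vertex is a cut vertex either.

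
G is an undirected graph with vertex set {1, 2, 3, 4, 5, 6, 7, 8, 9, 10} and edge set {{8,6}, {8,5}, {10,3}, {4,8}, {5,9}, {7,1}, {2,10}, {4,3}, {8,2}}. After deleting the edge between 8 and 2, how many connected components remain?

2

8 and 2 are still connected via 8-4-3-10-2, so the component count stays at 2.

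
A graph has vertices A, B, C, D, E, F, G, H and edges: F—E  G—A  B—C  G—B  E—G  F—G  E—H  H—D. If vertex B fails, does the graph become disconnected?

Yes

Deleting B raises the number of components from 1 to 2, so B is a cut vertex.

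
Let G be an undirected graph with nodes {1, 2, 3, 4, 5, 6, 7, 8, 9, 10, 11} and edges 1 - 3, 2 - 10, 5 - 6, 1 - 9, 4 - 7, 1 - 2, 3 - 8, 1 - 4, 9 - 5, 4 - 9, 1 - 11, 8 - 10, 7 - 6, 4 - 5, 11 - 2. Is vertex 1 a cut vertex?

Yes

Deleting 1 raises the number of components from 1 to 2, so 1 is a cut vertex.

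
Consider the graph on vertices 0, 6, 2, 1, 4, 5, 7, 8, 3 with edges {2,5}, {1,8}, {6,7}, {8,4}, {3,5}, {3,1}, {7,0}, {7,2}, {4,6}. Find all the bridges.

0-7

The edges on the cycle 3-1-8-4-6-7-2-5-3 are not bridges since each lies on that cycle.
But removing 0—7 disconnects 0 from 7 — this is a bridge.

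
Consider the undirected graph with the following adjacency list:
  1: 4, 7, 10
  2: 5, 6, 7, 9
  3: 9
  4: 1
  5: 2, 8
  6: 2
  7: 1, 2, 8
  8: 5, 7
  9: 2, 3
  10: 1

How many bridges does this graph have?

The edges on the cycle 7-8-5-2-7 are not bridges since each lies on that cycle.
But removing 1-10 disconnects 1 from 10; removing 6-2 disconnects 6 from 2; removing 7-1 disconnects 7 from 1; removing 2-9 disconnects 2 from 9 — these are bridges.
In total 6 edges are bridges.

6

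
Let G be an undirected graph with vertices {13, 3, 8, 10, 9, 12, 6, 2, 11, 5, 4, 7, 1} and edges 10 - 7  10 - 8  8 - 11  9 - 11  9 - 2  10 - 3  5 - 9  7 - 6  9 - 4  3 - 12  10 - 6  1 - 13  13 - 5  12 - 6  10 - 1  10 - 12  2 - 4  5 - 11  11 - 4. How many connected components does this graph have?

1

Starting from 1 we can reach 1, 2, 3, 4, 5, 6, 7, 8, 9, 10, 11, 12, 13. That is one component of size 13.
Total: 1 component.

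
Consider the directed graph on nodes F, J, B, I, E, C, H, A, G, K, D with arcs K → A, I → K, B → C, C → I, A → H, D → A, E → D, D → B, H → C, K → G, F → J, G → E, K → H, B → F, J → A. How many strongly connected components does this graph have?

1

{A, B, C, D, E, F, G, H, I, J, K} are all mutually reachable — one SCC of size 11.
That gives 1 strongly connected component.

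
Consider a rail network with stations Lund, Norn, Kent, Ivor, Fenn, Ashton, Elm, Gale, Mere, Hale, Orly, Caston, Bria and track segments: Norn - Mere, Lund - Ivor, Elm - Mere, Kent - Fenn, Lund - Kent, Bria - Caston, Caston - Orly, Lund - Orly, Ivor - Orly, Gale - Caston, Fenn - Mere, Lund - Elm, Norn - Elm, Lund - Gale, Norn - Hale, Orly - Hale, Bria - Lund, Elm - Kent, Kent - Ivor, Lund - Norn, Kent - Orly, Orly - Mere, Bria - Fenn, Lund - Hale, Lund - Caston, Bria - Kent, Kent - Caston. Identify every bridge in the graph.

The edges on the cycle Bria-Lund-Norn-Elm-Kent-Bria are not bridges since each lies on that cycle.
Every edge lies on some cycle, so there are no bridges.

none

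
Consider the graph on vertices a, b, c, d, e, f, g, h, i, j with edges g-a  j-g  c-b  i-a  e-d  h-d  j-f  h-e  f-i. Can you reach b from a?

The component containing a is {a, f, g, i, j}, and b is not in it.

No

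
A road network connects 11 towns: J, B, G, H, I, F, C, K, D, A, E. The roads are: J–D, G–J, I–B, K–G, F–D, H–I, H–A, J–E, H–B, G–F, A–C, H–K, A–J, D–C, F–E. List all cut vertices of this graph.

H

Removing H increases the component count from 1 to 2, so H is a cut vertex.
By contrast removing D leaves 1 component; it is not a cut vertex. No other vertex is a cut vertex either.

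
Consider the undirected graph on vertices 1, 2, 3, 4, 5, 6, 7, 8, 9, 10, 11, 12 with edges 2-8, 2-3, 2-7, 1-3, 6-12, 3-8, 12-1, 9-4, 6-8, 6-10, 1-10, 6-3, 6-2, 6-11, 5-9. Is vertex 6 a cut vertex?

Yes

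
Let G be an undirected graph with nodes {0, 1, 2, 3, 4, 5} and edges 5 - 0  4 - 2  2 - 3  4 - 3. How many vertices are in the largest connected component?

1 is isolated — a component by itself.
Starting from 0 we can reach 0, 5. That is one component of size 2.
Starting from 2 we can reach 2, 3, 4. That is one component of size 3.
The largest has 3 vertices.

3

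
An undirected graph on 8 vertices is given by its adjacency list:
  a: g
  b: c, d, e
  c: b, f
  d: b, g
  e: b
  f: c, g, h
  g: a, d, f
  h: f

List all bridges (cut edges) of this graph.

a-g, b-e, f-h

The edges on the cycle d-g-f-c-b-d are not bridges since each lies on that cycle.
But removing f-h disconnects f from h; removing g-a disconnects g from a; removing b-e disconnects b from e — these are bridges.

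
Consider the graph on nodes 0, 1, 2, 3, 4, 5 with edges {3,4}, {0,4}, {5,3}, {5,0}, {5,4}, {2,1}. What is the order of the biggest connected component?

Starting from 1 we can reach 1, 2. That is one component of size 2.
Starting from 0 we can reach 0, 3, 4, 5. That is one component of size 4.
The largest has 4 vertices.

4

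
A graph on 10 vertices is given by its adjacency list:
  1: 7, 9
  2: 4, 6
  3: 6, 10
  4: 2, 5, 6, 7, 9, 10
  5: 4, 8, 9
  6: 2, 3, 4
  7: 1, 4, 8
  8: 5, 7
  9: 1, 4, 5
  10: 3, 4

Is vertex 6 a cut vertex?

Deleting 6 leaves 1 component (was 1) (its neighbors 2, 3, 4 remain connected to each other), so 6 is not a cut vertex.

No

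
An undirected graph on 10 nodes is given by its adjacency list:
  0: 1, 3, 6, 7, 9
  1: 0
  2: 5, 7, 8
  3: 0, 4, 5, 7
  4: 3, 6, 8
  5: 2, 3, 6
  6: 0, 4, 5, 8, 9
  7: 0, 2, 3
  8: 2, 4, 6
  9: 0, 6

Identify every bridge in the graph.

0-1

The edges on the cycle 0-3-4-8-6-0 are not bridges since each lies on that cycle.
But removing 0-1 disconnects 0 from 1 — this is a bridge.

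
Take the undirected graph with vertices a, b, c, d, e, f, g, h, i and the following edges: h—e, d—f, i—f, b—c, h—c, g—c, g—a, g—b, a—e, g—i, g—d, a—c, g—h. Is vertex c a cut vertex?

Deleting c leaves 1 component (was 1) (its neighbors a, b, g, h remain connected to each other), so c is not a cut vertex.

No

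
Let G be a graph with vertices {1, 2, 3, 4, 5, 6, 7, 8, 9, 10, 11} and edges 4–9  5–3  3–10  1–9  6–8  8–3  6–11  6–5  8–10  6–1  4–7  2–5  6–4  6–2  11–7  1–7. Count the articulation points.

Removing 6 increases the component count from 1 to 2, so 6 is a cut vertex.
By contrast removing 11 leaves 1 component; it is not a cut vertex. No other vertex is a cut vertex either.

1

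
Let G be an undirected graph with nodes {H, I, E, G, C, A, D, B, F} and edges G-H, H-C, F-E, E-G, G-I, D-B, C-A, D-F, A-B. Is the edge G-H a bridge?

After removing G-H, the path G-E-F-D-B-A-C-H still connects them, so the edge is not a bridge.

No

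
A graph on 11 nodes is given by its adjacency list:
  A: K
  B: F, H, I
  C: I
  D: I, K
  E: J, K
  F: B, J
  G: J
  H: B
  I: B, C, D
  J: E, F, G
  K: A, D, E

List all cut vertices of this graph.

B, I, J, K

Removing B increases the component count from 1 to 2, so B is a cut vertex.
Removing I increases the component count from 1 to 2, so I is a cut vertex.
Removing J increases the component count from 1 to 2, so J is a cut vertex.
Likewise K is a cut vertex.
By contrast removing E leaves 1 component; it is not a cut vertex. No other vertex is a cut vertex either.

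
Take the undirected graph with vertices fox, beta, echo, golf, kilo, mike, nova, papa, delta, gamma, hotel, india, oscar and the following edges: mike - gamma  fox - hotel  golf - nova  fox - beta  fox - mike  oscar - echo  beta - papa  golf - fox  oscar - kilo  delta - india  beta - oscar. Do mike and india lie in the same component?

The component containing mike is {fox, beta, echo, golf, kilo, mike, nova, papa, gamma, hotel, oscar}, and india is not in it.

No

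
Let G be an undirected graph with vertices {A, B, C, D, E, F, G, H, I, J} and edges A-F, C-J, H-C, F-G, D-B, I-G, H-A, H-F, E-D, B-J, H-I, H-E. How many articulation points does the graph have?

Removing H increases the component count from 1 to 2, so H is a cut vertex.
By contrast removing J leaves 1 component; it is not a cut vertex. No other vertex is a cut vertex either.

1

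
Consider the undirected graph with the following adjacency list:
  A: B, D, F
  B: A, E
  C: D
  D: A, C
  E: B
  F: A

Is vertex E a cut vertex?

No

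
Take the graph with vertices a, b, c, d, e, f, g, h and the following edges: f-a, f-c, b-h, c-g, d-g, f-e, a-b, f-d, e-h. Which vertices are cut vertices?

f

Removing f increases the component count from 1 to 2, so f is a cut vertex.
By contrast removing c leaves 1 component; it is not a cut vertex. No other vertex is a cut vertex either.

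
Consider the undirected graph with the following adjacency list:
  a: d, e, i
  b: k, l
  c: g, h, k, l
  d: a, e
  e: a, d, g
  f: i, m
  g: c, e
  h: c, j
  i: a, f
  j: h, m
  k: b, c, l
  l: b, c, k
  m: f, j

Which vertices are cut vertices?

Removing c increases the component count from 1 to 2, so c is a cut vertex.
By contrast removing i leaves 1 component; it is not a cut vertex. No other vertex is a cut vertex either.

c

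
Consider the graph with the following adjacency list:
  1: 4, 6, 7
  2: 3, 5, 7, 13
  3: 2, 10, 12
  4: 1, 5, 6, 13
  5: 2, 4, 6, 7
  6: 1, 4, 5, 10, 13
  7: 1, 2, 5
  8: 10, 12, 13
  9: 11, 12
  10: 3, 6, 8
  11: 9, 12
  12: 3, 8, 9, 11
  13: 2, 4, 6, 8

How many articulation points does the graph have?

1

Removing 12 increases the component count from 1 to 2, so 12 is a cut vertex.
By contrast removing 13 leaves 1 component; it is not a cut vertex. No other vertex is a cut vertex either.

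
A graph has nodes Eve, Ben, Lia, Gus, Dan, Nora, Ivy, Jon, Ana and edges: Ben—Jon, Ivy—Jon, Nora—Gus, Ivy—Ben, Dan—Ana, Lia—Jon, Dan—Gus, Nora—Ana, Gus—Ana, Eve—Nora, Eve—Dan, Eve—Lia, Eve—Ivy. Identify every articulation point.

Removing Eve increases the component count from 1 to 2, so Eve is a cut vertex.
By contrast removing Lia leaves 1 component; it is not a cut vertex. No other vertex is a cut vertex either.

Eve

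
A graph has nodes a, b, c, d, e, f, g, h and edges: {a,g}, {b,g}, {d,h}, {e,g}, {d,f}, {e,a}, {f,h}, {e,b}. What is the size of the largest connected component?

4

c is isolated — a component by itself.
Starting from d we can reach d, f, h. That is one component of size 3.
Starting from a we can reach a, b, e, g. That is one component of size 4.
The largest has 4 vertices.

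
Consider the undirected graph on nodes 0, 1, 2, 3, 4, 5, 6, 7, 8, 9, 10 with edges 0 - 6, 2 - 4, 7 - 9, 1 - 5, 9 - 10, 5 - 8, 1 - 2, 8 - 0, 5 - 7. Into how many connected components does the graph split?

3 is isolated — a component by itself.
Starting from 0 we can reach 0, 1, 2, 4, 5, 6, 7, 8, 9, 10. That is one component of size 10.
Total: 2 components.

2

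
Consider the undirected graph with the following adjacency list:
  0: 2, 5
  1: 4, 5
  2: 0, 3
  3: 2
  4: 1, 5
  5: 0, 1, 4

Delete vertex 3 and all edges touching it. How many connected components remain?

With 3 gone, the remaining components are: {0, 1, 2, 4, 5}.
That is 1 component.

1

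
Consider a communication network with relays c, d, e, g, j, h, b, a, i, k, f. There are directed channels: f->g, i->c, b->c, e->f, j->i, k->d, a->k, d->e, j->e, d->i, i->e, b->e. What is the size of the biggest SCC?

{f} is an SCC by itself.
{a} is an SCC by itself.
{i} is an SCC by itself.
{d} is an SCC by itself.
{b} is an SCC by itself.
(and 6 more singleton SCCs)
The largest has 1 vertex.

1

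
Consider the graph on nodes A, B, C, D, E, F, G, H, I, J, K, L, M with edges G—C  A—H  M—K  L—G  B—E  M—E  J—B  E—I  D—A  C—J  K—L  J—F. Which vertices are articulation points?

Removing A increases the component count from 2 to 3, so A is a cut vertex.
Removing E increases the component count from 2 to 3, so E is a cut vertex.
Removing J increases the component count from 2 to 3, so J is a cut vertex.
By contrast removing F leaves 2 components; it is not a cut vertex. No other vertex is a cut vertex either.

A, E, J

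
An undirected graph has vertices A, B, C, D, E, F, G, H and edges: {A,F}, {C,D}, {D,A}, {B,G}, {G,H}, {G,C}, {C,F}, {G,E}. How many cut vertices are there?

Removing C increases the component count from 1 to 2, so C is a cut vertex.
Removing G increases the component count from 1 to 4, so G is a cut vertex.
By contrast removing A leaves 1 component; it is not a cut vertex. No other vertex is a cut vertex either.

2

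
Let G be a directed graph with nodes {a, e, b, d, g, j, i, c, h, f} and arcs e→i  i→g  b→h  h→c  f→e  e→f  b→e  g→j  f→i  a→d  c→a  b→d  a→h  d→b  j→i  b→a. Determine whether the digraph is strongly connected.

There is no directed path from f to d, so the graph is not strongly connected.

No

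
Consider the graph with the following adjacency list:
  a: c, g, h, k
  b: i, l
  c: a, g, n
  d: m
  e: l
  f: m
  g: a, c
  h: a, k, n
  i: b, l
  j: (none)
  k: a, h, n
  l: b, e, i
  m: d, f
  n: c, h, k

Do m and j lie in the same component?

No

The component containing m is {d, f, m}, and j is not in it.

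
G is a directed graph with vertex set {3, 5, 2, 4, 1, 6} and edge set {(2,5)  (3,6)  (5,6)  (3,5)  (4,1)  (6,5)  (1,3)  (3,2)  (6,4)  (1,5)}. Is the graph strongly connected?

From 1 we can reach every vertex (1, 2, 3, 4, 5, 6), and every vertex can reach 1 (1, 2, 3, 4, 5, 6). So the whole graph is one strongly connected component.

Yes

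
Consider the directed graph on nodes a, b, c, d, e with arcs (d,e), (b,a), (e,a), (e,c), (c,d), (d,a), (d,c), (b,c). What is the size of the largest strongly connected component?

{c, d, e} are all mutually reachable — one SCC of size 3.
{a} is an SCC by itself.
{b} is an SCC by itself.
The largest has 3 vertices.

3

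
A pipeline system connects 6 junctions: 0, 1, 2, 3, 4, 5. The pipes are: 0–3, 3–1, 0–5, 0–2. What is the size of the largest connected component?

5

4 is isolated — a component by itself.
Starting from 0 we can reach 0, 1, 2, 3, 5. That is one component of size 5.
The largest has 5 vertices.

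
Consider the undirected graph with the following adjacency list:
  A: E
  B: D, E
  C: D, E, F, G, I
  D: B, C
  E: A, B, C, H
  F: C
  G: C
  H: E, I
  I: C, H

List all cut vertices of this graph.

C, E

Removing C increases the component count from 1 to 3, so C is a cut vertex.
Removing E increases the component count from 1 to 2, so E is a cut vertex.
By contrast removing G leaves 1 component; it is not a cut vertex. No other vertex is a cut vertex either.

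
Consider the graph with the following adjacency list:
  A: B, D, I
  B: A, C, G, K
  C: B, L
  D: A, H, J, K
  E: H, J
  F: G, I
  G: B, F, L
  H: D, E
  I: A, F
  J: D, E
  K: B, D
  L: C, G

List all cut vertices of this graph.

Removing D increases the component count from 1 to 2, so D is a cut vertex.
By contrast removing A leaves 1 component; it is not a cut vertex. No other vertex is a cut vertex either.

D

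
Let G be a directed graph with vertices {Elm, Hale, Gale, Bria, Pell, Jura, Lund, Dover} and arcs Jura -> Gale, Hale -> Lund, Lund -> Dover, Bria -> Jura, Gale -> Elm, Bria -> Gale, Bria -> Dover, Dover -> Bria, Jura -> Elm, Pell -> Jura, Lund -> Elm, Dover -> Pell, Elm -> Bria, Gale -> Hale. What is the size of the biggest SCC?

{Elm, Bria, Gale, Hale, Jura, Lund, Pell, Dover} are all mutually reachable — one SCC of size 8.
The largest has 8 vertices.

8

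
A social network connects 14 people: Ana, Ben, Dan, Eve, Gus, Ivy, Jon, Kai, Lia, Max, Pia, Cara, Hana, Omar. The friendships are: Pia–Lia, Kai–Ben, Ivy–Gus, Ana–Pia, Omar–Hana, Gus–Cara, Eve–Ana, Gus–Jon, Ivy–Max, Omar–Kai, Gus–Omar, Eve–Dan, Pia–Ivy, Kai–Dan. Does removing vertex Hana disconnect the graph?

No

Deleting Hana leaves 1 component (was 1), so Hana is not a cut vertex.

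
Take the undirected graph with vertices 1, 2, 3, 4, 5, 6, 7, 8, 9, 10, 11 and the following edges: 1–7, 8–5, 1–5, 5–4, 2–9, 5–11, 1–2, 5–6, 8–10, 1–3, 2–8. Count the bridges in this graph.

7

The edges on the cycle 1-2-8-5-1 are not bridges since each lies on that cycle.
But removing 5–4 disconnects 5 from 4; removing 2–9 disconnects 2 from 9; removing 1–3 disconnects 1 from 3; removing 5–11 disconnects 5 from 11 — these are bridges.
In total 7 edges are bridges.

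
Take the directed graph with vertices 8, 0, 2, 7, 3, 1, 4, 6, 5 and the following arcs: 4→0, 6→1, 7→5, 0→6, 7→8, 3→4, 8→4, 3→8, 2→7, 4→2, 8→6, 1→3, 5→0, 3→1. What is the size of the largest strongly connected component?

{0, 1, 2, 3, 4, 5, 6, 7, 8} are all mutually reachable — one SCC of size 9.
The largest has 9 vertices.

9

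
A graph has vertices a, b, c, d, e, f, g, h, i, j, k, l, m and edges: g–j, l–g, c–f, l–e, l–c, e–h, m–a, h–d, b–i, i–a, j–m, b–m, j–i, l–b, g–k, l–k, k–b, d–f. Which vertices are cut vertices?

l

Removing l increases the component count from 1 to 2, so l is a cut vertex.
By contrast removing k leaves 1 component; it is not a cut vertex. No other vertex is a cut vertex either.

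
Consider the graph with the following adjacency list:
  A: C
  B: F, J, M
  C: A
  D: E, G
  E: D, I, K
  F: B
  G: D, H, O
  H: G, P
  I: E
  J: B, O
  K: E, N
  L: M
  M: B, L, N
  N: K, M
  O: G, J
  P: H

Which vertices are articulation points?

B, E, G, H, M

Removing B increases the component count from 2 to 3, so B is a cut vertex.
Removing E increases the component count from 2 to 3, so E is a cut vertex.
Removing G increases the component count from 2 to 3, so G is a cut vertex.
Likewise H, M are cut vertices.
By contrast removing O leaves 2 components; it is not a cut vertex. No other vertex is a cut vertex either.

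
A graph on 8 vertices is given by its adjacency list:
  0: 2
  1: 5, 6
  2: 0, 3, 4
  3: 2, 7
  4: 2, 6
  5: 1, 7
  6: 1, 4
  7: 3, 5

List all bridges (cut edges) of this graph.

0-2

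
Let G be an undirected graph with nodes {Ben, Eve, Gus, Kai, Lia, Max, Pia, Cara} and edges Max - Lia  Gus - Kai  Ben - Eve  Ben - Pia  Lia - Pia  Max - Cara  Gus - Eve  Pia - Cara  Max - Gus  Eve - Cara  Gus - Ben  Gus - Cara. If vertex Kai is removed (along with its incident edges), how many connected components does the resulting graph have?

1

With Kai gone, the remaining components are: {Ben, Eve, Gus, Lia, Max, Pia, Cara}.
That is 1 component.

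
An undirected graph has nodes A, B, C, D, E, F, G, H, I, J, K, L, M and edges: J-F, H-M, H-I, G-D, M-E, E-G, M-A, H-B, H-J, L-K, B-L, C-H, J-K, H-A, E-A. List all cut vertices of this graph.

E, G, H, J

Removing E increases the component count from 1 to 2, so E is a cut vertex.
Removing G increases the component count from 1 to 2, so G is a cut vertex.
Removing H increases the component count from 1 to 4, so H is a cut vertex.
Likewise J is a cut vertex.
By contrast removing L leaves 1 component; it is not a cut vertex. No other vertex is a cut vertex either.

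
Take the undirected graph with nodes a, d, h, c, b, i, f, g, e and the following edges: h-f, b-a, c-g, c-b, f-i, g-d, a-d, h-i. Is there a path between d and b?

Yes

From d we can reach a, b, c, d, g, which includes b.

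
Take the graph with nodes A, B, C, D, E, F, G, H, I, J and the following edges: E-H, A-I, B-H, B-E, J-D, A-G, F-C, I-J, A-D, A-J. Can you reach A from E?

No

The component containing E is {B, E, H}, and A is not in it.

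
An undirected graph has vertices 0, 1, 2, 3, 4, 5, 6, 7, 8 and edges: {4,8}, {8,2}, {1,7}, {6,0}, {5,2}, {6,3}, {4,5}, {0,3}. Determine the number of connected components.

3

Starting from 1 we can reach 1, 7. That is one component of size 2.
Starting from 0 we can reach 0, 3, 6. That is one component of size 3.
Starting from 2 we can reach 2, 4, 5, 8. That is one component of size 4.
Total: 3 components.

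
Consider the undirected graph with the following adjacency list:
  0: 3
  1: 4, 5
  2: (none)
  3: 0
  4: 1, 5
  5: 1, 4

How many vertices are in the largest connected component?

3

2 is isolated — a component by itself.
Starting from 0 we can reach 0, 3. That is one component of size 2.
Starting from 1 we can reach 1, 4, 5. That is one component of size 3.
The largest has 3 vertices.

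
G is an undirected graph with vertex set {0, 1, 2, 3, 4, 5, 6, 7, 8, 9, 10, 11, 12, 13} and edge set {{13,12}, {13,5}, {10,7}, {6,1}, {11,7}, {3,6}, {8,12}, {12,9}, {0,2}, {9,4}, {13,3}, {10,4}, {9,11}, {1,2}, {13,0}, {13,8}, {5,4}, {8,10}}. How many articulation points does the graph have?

1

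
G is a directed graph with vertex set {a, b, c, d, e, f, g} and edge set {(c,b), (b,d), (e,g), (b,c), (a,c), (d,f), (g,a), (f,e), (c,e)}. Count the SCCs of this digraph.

{a, b, c, d, e, f, g} are all mutually reachable — one SCC of size 7.
That gives 1 strongly connected component.

1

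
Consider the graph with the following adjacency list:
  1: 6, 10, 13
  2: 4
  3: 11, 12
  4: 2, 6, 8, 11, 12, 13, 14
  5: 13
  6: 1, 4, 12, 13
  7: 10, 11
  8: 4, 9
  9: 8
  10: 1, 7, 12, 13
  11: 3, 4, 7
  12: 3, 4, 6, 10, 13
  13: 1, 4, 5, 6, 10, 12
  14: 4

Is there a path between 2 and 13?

Yes

From 2 we can reach 1, 2, 3, 4, 5, 6, 7, 8, 9, 10, 11, 12, 13, 14, which includes 13.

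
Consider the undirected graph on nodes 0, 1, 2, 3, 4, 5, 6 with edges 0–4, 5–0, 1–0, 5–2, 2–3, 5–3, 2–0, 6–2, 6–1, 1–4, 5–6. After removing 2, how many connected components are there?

1

With 2 gone, the remaining components are: {0, 1, 3, 4, 5, 6}.
That is 1 component.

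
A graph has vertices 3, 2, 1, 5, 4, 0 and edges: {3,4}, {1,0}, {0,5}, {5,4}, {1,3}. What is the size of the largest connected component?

5

2 is isolated — a component by itself.
Starting from 0 we can reach 0, 1, 3, 4, 5. That is one component of size 5.
The largest has 5 vertices.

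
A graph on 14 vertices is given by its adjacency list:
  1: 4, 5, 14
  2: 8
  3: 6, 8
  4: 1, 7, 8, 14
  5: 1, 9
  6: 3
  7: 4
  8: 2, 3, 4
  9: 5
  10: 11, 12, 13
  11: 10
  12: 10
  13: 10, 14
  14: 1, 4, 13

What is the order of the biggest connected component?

14

Starting from 1 we can reach 1, 2, 3, 4, 5, 6, 7, 8, 9, 10, 11, 12, 13, 14. That is one component of size 14.
The largest has 14 vertices.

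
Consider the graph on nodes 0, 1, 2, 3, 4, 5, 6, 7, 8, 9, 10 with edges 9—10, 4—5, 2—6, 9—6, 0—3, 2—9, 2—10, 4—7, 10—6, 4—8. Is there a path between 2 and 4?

The component containing 2 is {2, 6, 9, 10}, and 4 is not in it.

No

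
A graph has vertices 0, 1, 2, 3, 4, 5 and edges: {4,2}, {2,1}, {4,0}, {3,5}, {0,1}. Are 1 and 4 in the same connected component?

Yes

From 1 we can reach 0, 1, 2, 4, which includes 4.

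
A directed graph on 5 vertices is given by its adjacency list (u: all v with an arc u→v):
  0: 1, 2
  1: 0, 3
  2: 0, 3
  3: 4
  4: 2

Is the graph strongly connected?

From 4 we can reach every vertex (0, 1, 2, 3, 4), and every vertex can reach 4 (0, 1, 2, 3, 4). So the whole graph is one strongly connected component.

Yes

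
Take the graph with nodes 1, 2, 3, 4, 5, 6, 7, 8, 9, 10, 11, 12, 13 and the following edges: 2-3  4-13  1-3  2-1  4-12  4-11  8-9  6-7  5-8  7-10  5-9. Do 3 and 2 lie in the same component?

Yes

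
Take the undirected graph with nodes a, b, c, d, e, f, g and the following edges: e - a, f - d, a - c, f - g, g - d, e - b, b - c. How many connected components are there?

Starting from d we can reach d, f, g. That is one component of size 3.
Starting from a we can reach a, b, c, e. That is one component of size 4.
Total: 2 components.

2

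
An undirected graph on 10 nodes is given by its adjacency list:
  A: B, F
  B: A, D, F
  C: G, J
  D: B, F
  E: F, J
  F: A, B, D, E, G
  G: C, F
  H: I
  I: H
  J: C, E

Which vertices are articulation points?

F

Removing F increases the component count from 2 to 3, so F is a cut vertex.
By contrast removing B leaves 2 components; it is not a cut vertex. No other vertex is a cut vertex either.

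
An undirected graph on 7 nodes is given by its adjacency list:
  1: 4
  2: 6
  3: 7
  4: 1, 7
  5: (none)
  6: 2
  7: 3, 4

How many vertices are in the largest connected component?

5 is isolated — a component by itself.
Starting from 2 we can reach 2, 6. That is one component of size 2.
Starting from 1 we can reach 1, 3, 4, 7. That is one component of size 4.
The largest has 4 vertices.

4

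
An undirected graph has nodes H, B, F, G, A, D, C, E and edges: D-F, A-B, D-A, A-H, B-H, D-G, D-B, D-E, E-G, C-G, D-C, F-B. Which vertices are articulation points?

D

Removing D increases the component count from 1 to 2, so D is a cut vertex.
By contrast removing G leaves 1 component; it is not a cut vertex. No other vertex is a cut vertex either.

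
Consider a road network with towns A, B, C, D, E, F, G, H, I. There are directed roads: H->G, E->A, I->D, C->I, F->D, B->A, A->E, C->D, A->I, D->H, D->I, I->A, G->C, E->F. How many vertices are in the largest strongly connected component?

{A, C, D, E, F, G, H, I} are all mutually reachable — one SCC of size 8.
{B} is an SCC by itself.
The largest has 8 vertices.

8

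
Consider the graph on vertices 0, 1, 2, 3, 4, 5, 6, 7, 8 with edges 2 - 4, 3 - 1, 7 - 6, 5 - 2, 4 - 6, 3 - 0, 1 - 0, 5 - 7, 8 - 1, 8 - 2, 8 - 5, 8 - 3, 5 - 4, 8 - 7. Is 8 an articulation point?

Deleting 8 raises the number of components from 1 to 2, so 8 is a cut vertex.

Yes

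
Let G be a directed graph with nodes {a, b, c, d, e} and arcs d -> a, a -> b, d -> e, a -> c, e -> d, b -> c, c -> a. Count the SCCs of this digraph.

2

{a, b, c} are all mutually reachable — one SCC of size 3.
{d, e} are all mutually reachable — one SCC of size 2.
That gives 2 strongly connected components.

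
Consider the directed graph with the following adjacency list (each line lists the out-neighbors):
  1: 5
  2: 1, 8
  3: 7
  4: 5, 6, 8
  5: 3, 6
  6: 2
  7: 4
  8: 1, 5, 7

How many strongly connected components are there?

{1, 2, 3, 4, 5, 6, 7, 8} are all mutually reachable — one SCC of size 8.
That gives 1 strongly connected component.

1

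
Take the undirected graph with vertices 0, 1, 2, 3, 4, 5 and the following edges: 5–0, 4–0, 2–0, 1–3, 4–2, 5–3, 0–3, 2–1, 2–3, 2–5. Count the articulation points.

0

Removing 3, for instance, still leaves 1 component. No single vertex removal increases the component count — the graph has no articulation points.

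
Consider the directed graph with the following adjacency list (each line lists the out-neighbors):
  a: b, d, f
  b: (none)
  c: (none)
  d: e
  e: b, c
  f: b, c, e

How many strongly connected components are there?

{a} is an SCC by itself.
{d} is an SCC by itself.
{f} is an SCC by itself.
{c} is an SCC by itself.
{e} is an SCC by itself.
(and 1 more singleton SCC)
That gives 6 strongly connected components.

6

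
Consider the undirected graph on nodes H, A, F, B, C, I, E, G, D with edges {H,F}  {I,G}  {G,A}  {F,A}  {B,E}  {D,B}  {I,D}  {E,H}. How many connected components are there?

2

C is isolated — a component by itself.
Starting from A we can reach A, B, D, E, F, G, H, I. That is one component of size 8.
Total: 2 components.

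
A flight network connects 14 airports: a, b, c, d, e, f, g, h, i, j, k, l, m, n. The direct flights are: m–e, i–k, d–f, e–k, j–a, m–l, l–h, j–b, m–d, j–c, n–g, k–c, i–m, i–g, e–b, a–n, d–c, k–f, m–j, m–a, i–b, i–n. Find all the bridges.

The edges on the cycle i-m-j-b-i are not bridges since each lies on that cycle.
But removing l–h disconnects l from h; removing l–m disconnects l from m — these are bridges.

h-l, l-m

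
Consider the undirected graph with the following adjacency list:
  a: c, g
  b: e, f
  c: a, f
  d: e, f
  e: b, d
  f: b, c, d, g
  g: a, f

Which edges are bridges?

The edges on the cycle f-d-e-b-f are not bridges since each lies on that cycle.
Every edge lies on some cycle, so there are no bridges.

none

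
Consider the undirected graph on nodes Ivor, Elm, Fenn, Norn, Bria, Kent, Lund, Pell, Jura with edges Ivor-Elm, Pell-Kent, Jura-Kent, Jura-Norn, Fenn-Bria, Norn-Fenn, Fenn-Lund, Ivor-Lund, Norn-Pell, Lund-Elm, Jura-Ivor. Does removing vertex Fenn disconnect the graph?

Yes

Deleting Fenn raises the number of components from 1 to 2, so Fenn is a cut vertex.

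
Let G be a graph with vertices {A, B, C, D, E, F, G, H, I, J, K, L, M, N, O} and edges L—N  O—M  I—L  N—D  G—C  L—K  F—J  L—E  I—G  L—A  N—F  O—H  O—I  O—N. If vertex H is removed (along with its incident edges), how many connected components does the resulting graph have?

With H gone, the remaining components are: {B}; {A, C, D, E, F, G, I, J, K, L, M, N, O}.
That is 2 components.

2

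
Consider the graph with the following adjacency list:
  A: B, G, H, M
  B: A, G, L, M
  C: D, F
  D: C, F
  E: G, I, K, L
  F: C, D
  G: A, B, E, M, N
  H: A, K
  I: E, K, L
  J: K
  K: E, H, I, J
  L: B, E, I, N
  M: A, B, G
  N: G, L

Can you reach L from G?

Yes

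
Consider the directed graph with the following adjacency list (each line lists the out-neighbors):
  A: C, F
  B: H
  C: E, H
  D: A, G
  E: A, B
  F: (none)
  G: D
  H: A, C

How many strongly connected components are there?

3

{A, B, C, E, H} are all mutually reachable — one SCC of size 5.
{D, G} are all mutually reachable — one SCC of size 2.
{F} is an SCC by itself.
That gives 3 strongly connected components.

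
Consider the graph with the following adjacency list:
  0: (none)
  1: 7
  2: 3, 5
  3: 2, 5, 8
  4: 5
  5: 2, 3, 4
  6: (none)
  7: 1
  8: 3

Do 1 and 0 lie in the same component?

The component containing 1 is {1, 7}, and 0 is not in it.

No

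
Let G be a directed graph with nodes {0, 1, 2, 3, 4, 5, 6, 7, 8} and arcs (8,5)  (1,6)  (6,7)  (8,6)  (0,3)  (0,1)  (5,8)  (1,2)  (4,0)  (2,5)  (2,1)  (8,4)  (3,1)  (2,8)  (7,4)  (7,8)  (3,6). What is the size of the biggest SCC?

9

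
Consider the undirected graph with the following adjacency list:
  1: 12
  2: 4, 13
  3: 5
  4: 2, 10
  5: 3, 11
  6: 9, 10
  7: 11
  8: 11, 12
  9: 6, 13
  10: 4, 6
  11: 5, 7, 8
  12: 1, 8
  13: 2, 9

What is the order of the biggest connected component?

Starting from 2 we can reach 2, 4, 6, 9, 10, 13. That is one component of size 6.
Starting from 1 we can reach 1, 3, 5, 7, 8, 11, 12. That is one component of size 7.
The largest has 7 vertices.

7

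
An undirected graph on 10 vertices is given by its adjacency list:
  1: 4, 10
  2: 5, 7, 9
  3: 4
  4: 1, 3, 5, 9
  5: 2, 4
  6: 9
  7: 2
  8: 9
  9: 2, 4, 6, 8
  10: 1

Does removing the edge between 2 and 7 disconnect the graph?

Yes

Removing 2-7 leaves no path between 2 and 7: the component count goes from 1 to 2. So it is a bridge.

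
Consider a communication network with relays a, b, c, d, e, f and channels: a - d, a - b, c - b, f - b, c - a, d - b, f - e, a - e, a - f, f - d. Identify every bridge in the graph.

The edges on the cycle a-f-d-a are not bridges since each lies on that cycle.
Every edge lies on some cycle, so there are no bridges.

none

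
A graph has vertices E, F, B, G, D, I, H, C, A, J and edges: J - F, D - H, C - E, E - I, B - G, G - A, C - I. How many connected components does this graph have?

4

Starting from F we can reach F, J. That is one component of size 2.
Starting from D we can reach D, H. That is one component of size 2.
Starting from A we can reach A, B, G. That is one component of size 3.
Starting from C we can reach C, E, I. That is one component of size 3.
Total: 4 components.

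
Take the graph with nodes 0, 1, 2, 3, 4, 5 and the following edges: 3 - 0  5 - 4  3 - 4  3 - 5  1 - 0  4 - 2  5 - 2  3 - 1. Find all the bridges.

The edges on the cycle 3-1-0-3 are not bridges since each lies on that cycle.
Every edge lies on some cycle, so there are no bridges.

none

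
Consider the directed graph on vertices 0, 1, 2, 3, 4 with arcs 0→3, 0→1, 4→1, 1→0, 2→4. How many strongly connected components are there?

4

{0, 1} are all mutually reachable — one SCC of size 2.
{2} is an SCC by itself.
{3} is an SCC by itself.
{4} is an SCC by itself.
That gives 4 strongly connected components.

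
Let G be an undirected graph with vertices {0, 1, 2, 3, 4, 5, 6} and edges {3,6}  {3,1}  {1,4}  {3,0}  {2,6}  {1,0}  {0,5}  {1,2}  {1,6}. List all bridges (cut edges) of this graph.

0-5, 1-4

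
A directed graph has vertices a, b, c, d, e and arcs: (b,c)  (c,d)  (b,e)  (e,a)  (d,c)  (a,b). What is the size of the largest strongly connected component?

3

{a, b, e} are all mutually reachable — one SCC of size 3.
{c, d} are all mutually reachable — one SCC of size 2.
The largest has 3 vertices.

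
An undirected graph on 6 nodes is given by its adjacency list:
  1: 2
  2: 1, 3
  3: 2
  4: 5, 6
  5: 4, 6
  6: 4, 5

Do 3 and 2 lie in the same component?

From 3 we can reach 1, 2, 3, which includes 2.

Yes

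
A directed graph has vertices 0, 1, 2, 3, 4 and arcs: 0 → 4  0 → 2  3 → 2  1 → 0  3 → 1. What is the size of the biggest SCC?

1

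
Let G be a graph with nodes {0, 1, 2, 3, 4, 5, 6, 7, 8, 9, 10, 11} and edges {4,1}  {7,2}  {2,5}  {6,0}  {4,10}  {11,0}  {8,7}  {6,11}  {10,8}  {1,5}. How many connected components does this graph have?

9 is isolated — a component by itself.
3 is isolated — a component by itself.
Starting from 0 we can reach 0, 6, 11. That is one component of size 3.
Starting from 1 we can reach 1, 2, 4, 5, 7, 8, 10. That is one component of size 7.
Total: 4 components.

4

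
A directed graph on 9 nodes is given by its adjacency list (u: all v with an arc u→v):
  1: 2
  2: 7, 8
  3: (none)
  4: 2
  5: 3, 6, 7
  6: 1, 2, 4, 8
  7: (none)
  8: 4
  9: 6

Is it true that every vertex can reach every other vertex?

No

There is no directed path from 8 to 9, so the graph is not strongly connected.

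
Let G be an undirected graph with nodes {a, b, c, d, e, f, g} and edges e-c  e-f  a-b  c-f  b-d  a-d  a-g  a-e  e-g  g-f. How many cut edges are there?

The edges on the cycle a-b-d-a are not bridges since each lies on that cycle.
Every edge lies on some cycle, so there are no bridges.

0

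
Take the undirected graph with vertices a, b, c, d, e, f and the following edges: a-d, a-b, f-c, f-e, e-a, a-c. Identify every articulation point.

a

Removing a increases the component count from 1 to 3, so a is a cut vertex.
By contrast removing e leaves 1 component; it is not a cut vertex. No other vertex is a cut vertex either.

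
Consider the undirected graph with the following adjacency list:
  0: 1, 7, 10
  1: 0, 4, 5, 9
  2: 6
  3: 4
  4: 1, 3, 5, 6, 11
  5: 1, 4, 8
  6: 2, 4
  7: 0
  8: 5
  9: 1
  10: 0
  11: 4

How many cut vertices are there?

5

Removing 0 increases the component count from 1 to 3, so 0 is a cut vertex.
Removing 1 increases the component count from 1 to 3, so 1 is a cut vertex.
Removing 4 increases the component count from 1 to 4, so 4 is a cut vertex.
Likewise 5, 6 are cut vertices.
By contrast removing 10 leaves 1 component; it is not a cut vertex. No other vertex is a cut vertex either.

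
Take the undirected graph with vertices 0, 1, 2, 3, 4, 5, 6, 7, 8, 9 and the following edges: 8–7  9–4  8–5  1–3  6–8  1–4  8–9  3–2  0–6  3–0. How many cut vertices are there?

2

Removing 3 increases the component count from 1 to 2, so 3 is a cut vertex.
Removing 8 increases the component count from 1 to 3, so 8 is a cut vertex.
By contrast removing 1 leaves 1 component; it is not a cut vertex. No other vertex is a cut vertex either.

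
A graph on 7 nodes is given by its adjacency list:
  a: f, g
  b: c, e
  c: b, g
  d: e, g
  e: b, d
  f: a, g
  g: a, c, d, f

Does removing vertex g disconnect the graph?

Yes

Deleting g raises the number of components from 1 to 2, so g is a cut vertex.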